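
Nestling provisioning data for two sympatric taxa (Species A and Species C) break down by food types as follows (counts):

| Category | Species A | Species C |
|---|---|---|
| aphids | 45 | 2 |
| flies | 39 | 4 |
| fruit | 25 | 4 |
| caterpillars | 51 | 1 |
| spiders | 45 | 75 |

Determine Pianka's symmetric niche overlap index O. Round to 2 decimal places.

Proportions for Species A (n=205): 45/205=0.2195, 39/205=0.1902, 25/205=0.1220, 51/205=0.2488, 45/205=0.2195
Proportions for Species C (n=86): 2/86=0.0233, 4/86=0.0465, 4/86=0.0465, 1/86=0.0116, 75/86=0.8721
Σ p₁ᵢp₂ᵢ = 0.005114 + 0.008844 + 0.005673 + 0.002886 + 0.191426 = 0.213943
Σp_1ᵢ² = 0.2195² + 0.1902² + 0.1220² + 0.2488² + 0.2195² = 0.048180 + 0.036176 + 0.014884 + 0.061901 + 0.048180 = 0.209321
Σp_2ᵢ² = 0.0233² + 0.0465² + 0.0465² + 0.0116² + 0.8721² = 0.000543 + 0.002162 + 0.002162 + 0.000135 + 0.760558 = 0.765560
O = 0.213943 / √(0.209321 × 0.765560) = 0.213943 / 0.4003096 = 0.5344

0.53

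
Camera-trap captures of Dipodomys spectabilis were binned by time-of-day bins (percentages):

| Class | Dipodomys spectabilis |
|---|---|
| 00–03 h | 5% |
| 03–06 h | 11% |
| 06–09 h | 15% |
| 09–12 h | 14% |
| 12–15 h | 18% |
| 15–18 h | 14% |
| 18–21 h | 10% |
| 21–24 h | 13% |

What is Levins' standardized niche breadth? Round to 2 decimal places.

Convert percentages to proportions (divide by 100).
Σpᵢ² = 0.05² + 0.11² + 0.15² + 0.14² + 0.18² + 0.14² + 0.10² + 0.13² = 0.0025 + 0.0121 + 0.0225 + 0.0196 + 0.0324 + 0.0196 + 0.0100 + 0.0169 = 0.1356
B = 1 / 0.1356 = 7.3746
Bₛ = (B − 1)/(n − 1) = (7.3746 − 1)/(8 − 1) = 6.3746/7 = 0.9107

0.91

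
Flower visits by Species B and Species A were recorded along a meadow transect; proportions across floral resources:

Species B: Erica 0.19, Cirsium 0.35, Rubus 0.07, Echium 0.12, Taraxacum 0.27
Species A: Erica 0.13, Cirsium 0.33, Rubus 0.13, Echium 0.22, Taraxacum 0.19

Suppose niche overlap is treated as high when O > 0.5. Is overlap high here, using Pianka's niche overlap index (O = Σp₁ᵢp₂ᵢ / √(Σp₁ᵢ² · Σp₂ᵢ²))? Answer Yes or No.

Yes

Σ p₁ᵢp₂ᵢ = 0.0247 + 0.1155 + 0.0091 + 0.0264 + 0.0513 = 0.2270
Σp_1ᵢ² = 0.19² + 0.35² + 0.07² + 0.12² + 0.27² = 0.0361 + 0.1225 + 0.0049 + 0.0144 + 0.0729 = 0.2508
Σp_2ᵢ² = 0.13² + 0.33² + 0.13² + 0.22² + 0.19² = 0.0169 + 0.1089 + 0.0169 + 0.0484 + 0.0361 = 0.2272
O = 0.2270 / √(0.2508 × 0.2272) = 0.2270 / 0.23871 = 0.9509
O = 0.9509 > 0.5 → Yes.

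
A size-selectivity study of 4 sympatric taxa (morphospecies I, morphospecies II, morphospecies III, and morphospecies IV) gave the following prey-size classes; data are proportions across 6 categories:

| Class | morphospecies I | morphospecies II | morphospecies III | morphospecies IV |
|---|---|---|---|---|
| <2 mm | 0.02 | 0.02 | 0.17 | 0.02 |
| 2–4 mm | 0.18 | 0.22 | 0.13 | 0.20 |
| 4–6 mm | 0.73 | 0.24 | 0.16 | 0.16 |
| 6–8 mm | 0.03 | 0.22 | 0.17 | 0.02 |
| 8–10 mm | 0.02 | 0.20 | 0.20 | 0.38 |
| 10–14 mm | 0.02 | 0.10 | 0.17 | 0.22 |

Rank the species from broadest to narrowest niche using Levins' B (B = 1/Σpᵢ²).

Σp_Iᵢ² = 0.02² + 0.18² + 0.73² + 0.03² + 0.02² + 0.02² = 0.0004 + 0.0324 + 0.5329 + 0.0009 + 0.0004 + 0.0004 = 0.5674
B_I = 1 / 0.5674 = 1.7624
Σp_IIᵢ² = 0.02² + 0.22² + 0.24² + 0.22² + 0.20² + 0.10² = 0.0004 + 0.0484 + 0.0576 + 0.0484 + 0.0400 + 0.0100 = 0.2048
B_II = 1 / 0.2048 = 4.8828
Σp_IIIᵢ² = 0.17² + 0.13² + 0.16² + 0.17² + 0.20² + 0.17² = 0.0289 + 0.0169 + 0.0256 + 0.0289 + 0.0400 + 0.0289 = 0.1692
B_III = 1 / 0.1692 = 5.9102
Σp_IVᵢ² = 0.02² + 0.20² + 0.16² + 0.02² + 0.38² + 0.22² = 0.0004 + 0.0400 + 0.0256 + 0.0004 + 0.1444 + 0.0484 = 0.2592
B_IV = 1 / 0.2592 = 3.8580
Ranking by B (broadest → narrowest): morphospecies III (5.91) > morphospecies II (4.88) > morphospecies IV (3.86) > morphospecies I (1.76)

morphospecies III > morphospecies II > morphospecies IV > morphospecies I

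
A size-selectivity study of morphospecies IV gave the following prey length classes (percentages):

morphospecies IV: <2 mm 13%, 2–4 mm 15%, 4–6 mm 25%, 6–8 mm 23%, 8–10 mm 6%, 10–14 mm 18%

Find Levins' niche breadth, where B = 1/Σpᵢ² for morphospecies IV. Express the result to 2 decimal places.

5.24

Convert percentages to proportions (divide by 100).
Σpᵢ² = 0.13² + 0.15² + 0.25² + 0.23² + 0.06² + 0.18² = 0.0169 + 0.0225 + 0.0625 + 0.0529 + 0.0036 + 0.0324 = 0.1908
B = 1 / 0.1908 = 5.2411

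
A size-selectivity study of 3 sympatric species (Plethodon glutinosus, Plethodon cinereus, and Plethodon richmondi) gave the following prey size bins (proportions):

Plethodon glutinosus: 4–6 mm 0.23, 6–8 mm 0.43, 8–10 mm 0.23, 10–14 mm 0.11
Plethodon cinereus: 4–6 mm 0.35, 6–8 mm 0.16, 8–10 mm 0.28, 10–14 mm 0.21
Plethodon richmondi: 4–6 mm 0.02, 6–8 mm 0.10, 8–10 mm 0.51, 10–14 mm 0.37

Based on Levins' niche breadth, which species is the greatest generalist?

Plethodon cinereus

Σp_glutᵢ² = 0.23² + 0.43² + 0.23² + 0.11² = 0.0529 + 0.1849 + 0.0529 + 0.0121 = 0.3028
B_glut = 1 / 0.3028 = 3.3025
Σp_cineᵢ² = 0.35² + 0.16² + 0.28² + 0.21² = 0.1225 + 0.0256 + 0.0784 + 0.0441 = 0.2706
B_cine = 1 / 0.2706 = 3.6955
Σp_richᵢ² = 0.02² + 0.10² + 0.51² + 0.37² = 0.0004 + 0.0100 + 0.2601 + 0.1369 = 0.4074
B_rich = 1 / 0.4074 = 2.4546
Highest B → broadest niche (most generalist): Plethodon cinereus (B = 3.70).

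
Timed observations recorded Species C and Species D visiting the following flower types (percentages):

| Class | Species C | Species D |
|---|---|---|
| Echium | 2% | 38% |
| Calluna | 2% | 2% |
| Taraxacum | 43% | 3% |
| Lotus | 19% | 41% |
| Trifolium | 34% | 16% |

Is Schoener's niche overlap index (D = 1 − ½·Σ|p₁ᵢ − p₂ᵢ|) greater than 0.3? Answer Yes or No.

Yes

Convert percentages to proportions (divide by 100).
Σ|p₁ᵢ − p₂ᵢ| = 0.36 + 0.00 + 0.40 + 0.22 + 0.18 = 1.16
D = 1 − ½ × 1.16 = 1 − 0.580 = 0.4200
D = 0.4200 > 0.3 → Yes.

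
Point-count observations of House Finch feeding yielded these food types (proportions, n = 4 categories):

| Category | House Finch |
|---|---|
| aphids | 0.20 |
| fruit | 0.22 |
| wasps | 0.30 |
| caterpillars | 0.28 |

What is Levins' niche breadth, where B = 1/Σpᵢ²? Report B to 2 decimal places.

Σpᵢ² = 0.20² + 0.22² + 0.30² + 0.28² = 0.0400 + 0.0484 + 0.0900 + 0.0784 = 0.2568
B = 1 / 0.2568 = 3.8941

3.89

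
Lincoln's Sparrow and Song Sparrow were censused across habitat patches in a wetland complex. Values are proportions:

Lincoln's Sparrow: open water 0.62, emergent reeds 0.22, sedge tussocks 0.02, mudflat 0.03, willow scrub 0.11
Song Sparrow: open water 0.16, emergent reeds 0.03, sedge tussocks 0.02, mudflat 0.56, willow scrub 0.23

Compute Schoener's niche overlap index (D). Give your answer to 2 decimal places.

Σ|p₁ᵢ − p₂ᵢ| = 0.46 + 0.19 + 0.00 + 0.53 + 0.12 = 1.30
D = 1 − ½ × 1.30 = 1 − 0.650 = 0.3500

0.35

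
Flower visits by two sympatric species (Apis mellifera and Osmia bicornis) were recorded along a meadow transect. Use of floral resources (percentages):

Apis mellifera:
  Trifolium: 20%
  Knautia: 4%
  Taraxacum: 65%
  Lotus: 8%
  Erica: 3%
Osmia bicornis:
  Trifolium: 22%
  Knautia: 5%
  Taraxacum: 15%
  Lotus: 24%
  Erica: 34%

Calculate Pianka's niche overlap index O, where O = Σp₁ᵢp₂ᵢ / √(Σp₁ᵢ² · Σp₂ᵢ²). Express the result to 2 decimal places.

Convert percentages to proportions (divide by 100).
Σ p₁ᵢp₂ᵢ = 0.0440 + 0.0020 + 0.0975 + 0.0192 + 0.0102 = 0.1729
Σp_1ᵢ² = 0.20² + 0.04² + 0.65² + 0.08² + 0.03² = 0.0400 + 0.0016 + 0.4225 + 0.0064 + 0.0009 = 0.4714
Σp_2ᵢ² = 0.22² + 0.05² + 0.15² + 0.24² + 0.34² = 0.0484 + 0.0025 + 0.0225 + 0.0576 + 0.1156 = 0.2466
O = 0.1729 / √(0.4714 × 0.2466) = 0.1729 / 0.34095 = 0.5071

0.51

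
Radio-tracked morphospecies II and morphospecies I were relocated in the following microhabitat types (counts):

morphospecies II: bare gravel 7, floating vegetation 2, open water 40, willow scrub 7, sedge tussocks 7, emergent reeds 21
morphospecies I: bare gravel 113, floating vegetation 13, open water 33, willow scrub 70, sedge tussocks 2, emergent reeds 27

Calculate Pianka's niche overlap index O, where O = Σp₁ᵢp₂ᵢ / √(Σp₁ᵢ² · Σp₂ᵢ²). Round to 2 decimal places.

Proportions for morphospecies II (n=84): 7/84=0.0833, 2/84=0.0238, 40/84=0.4762, 7/84=0.0833, 7/84=0.0833, 21/84=0.2500
Proportions for morphospecies I (n=258): 113/258=0.4380, 13/258=0.0504, 33/258=0.1279, 70/258=0.2713, 2/258=0.0078, 27/258=0.1047
Σ p₁ᵢp₂ᵢ = 0.036485 + 0.001200 + 0.060906 + 0.022599 + 0.000650 + 0.026175 = 0.148015
Σp_1ᵢ² = 0.0833² + 0.0238² + 0.4762² + 0.0833² + 0.0833² + 0.2500² = 0.006939 + 0.000566 + 0.226766 + 0.006939 + 0.006939 + 0.062500 = 0.310649
Σp_2ᵢ² = 0.4380² + 0.0504² + 0.1279² + 0.2713² + 0.0078² + 0.1047² = 0.191844 + 0.002540 + 0.016358 + 0.073604 + 0.000061 + 0.010962 = 0.295369
O = 0.148015 / √(0.310649 × 0.295369) = 0.148015 / 0.3029127 = 0.4886

0.49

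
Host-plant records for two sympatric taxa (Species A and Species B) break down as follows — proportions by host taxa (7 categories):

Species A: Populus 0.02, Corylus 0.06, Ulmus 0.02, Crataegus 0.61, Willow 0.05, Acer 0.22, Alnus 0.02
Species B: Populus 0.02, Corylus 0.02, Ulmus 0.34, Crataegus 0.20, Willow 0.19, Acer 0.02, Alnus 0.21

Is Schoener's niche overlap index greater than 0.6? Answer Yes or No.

Σ|p₁ᵢ − p₂ᵢ| = 0.00 + 0.04 + 0.32 + 0.41 + 0.14 + 0.20 + 0.19 = 1.30
D = 1 − ½ × 1.30 = 1 − 0.650 = 0.3500
D = 0.3500 < 0.6 → No.

No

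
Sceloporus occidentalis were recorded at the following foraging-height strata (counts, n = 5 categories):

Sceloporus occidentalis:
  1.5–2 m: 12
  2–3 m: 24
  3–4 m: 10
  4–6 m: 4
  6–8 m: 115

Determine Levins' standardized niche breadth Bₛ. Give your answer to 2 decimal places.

0.23

Proportions for Sceloporus occidentalis (n=165): 12/165=0.0727, 24/165=0.1455, 10/165=0.0606, 4/165=0.0242, 115/165=0.6970
Σpᵢ² = 0.0727² + 0.1455² + 0.0606² + 0.0242² + 0.6970² = 0.005285 + 0.021170 + 0.003672 + 0.000586 + 0.485809 = 0.516522
B = 1 / 0.516522 = 1.9360
Bₛ = (B − 1)/(n − 1) = (1.9360 − 1)/(5 − 1) = 0.9360/4 = 0.2340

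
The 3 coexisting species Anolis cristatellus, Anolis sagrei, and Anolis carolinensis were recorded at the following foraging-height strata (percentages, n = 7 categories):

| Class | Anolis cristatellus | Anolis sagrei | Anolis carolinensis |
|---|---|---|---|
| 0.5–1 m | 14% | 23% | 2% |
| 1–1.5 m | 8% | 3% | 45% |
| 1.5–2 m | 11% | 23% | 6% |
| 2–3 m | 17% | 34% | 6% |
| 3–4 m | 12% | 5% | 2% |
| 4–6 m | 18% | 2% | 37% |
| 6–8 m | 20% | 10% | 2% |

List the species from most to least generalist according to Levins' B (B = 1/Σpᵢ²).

Anolis cristatellus > Anolis sagrei > Anolis carolinensis

Convert percentages to proportions (divide by 100).
Σp_crisᵢ² = 0.14² + 0.08² + 0.11² + 0.17² + 0.12² + 0.18² + 0.20² = 0.0196 + 0.0064 + 0.0121 + 0.0289 + 0.0144 + 0.0324 + 0.0400 = 0.1538
B_cris = 1 / 0.1538 = 6.5020
Σp_sagrᵢ² = 0.23² + 0.03² + 0.23² + 0.34² + 0.05² + 0.02² + 0.10² = 0.0529 + 0.0009 + 0.0529 + 0.1156 + 0.0025 + 0.0004 + 0.0100 = 0.2352
B_sagr = 1 / 0.2352 = 4.2517
Σp_caroᵢ² = 0.02² + 0.45² + 0.06² + 0.06² + 0.02² + 0.37² + 0.02² = 0.0004 + 0.2025 + 0.0036 + 0.0036 + 0.0004 + 0.1369 + 0.0004 = 0.3478
B_caro = 1 / 0.3478 = 2.8752
Ranking by B (broadest → narrowest): Anolis cristatellus (6.50) > Anolis sagrei (4.25) > Anolis carolinensis (2.88)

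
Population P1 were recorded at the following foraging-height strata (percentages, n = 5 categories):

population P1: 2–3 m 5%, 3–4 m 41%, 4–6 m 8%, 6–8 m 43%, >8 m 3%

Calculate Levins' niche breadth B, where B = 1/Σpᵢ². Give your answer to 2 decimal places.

Convert percentages to proportions (divide by 100).
Σpᵢ² = 0.05² + 0.41² + 0.08² + 0.43² + 0.03² = 0.0025 + 0.1681 + 0.0064 + 0.1849 + 0.0009 = 0.3628
B = 1 / 0.3628 = 2.7563

2.76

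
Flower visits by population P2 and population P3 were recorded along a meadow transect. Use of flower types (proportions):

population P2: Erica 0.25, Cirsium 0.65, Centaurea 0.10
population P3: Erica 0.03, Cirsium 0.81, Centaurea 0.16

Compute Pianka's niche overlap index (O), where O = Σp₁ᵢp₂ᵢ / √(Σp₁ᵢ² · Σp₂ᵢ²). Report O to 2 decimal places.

Σ p₁ᵢp₂ᵢ = 0.0075 + 0.5265 + 0.0160 = 0.5500
Σp_1ᵢ² = 0.25² + 0.65² + 0.10² = 0.0625 + 0.4225 + 0.0100 = 0.4950
Σp_2ᵢ² = 0.03² + 0.81² + 0.16² = 0.0009 + 0.6561 + 0.0256 = 0.6826
O = 0.5500 / √(0.4950 × 0.6826) = 0.5500 / 0.58128 = 0.9462

0.95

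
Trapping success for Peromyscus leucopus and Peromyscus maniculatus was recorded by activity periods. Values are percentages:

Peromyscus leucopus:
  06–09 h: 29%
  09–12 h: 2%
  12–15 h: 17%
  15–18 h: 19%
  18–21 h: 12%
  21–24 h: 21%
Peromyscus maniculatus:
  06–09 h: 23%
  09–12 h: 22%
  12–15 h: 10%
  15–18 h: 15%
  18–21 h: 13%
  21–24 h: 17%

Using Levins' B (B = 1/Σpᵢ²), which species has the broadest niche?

Convert percentages to proportions (divide by 100).
Σp_leucᵢ² = 0.29² + 0.02² + 0.17² + 0.19² + 0.12² + 0.21² = 0.0841 + 0.0004 + 0.0289 + 0.0361 + 0.0144 + 0.0441 = 0.2080
B_leuc = 1 / 0.2080 = 4.8077
Σp_maniᵢ² = 0.23² + 0.22² + 0.10² + 0.15² + 0.13² + 0.17² = 0.0529 + 0.0484 + 0.0100 + 0.0225 + 0.0169 + 0.0289 = 0.1796
B_mani = 1 / 0.1796 = 5.5679
Highest B → broadest niche (most generalist): Peromyscus maniculatus (B = 5.57).

Peromyscus maniculatus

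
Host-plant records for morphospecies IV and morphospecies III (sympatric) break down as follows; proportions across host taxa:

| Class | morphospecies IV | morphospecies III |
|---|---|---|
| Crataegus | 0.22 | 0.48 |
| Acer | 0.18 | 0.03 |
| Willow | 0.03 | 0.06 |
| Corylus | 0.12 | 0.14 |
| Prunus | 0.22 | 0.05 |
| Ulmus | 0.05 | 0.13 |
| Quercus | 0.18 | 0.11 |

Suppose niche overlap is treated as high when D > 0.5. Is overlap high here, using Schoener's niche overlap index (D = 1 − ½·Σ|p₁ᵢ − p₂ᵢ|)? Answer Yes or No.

Yes

Σ|p₁ᵢ − p₂ᵢ| = 0.26 + 0.15 + 0.03 + 0.02 + 0.17 + 0.08 + 0.07 = 0.78
D = 1 − ½ × 0.78 = 1 − 0.390 = 0.6100
D = 0.6100 > 0.5 → Yes.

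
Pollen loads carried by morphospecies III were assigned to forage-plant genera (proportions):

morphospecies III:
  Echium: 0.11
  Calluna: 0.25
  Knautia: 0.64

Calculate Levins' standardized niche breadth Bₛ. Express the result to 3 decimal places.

0.533

Σpᵢ² = 0.11² + 0.25² + 0.64² = 0.0121 + 0.0625 + 0.4096 = 0.4842
B = 1 / 0.4842 = 2.06526
Bₛ = (B − 1)/(n − 1) = (2.06526 − 1)/(3 − 1) = 1.06526/2 = 0.53263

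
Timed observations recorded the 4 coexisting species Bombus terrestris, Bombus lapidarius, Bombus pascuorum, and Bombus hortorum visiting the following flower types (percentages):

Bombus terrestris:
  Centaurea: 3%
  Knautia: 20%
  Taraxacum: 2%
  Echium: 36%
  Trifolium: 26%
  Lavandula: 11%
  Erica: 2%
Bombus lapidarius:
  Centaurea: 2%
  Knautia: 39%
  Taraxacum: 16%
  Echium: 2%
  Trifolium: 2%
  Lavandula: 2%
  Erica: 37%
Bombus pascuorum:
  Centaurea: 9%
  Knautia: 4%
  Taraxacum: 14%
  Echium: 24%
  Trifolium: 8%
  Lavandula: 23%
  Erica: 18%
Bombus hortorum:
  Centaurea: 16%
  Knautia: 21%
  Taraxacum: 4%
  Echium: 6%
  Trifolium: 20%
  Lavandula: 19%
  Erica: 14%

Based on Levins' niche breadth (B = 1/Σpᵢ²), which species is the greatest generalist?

Convert percentages to proportions (divide by 100).
Σp_terrᵢ² = 0.03² + 0.20² + 0.02² + 0.36² + 0.26² + 0.11² + 0.02² = 0.0009 + 0.0400 + 0.0004 + 0.1296 + 0.0676 + 0.0121 + 0.0004 = 0.2510
B_terr = 1 / 0.2510 = 3.9841
Σp_lapiᵢ² = 0.02² + 0.39² + 0.16² + 0.02² + 0.02² + 0.02² + 0.37² = 0.0004 + 0.1521 + 0.0256 + 0.0004 + 0.0004 + 0.0004 + 0.1369 = 0.3162
B_lapi = 1 / 0.3162 = 3.1626
Σp_pascᵢ² = 0.09² + 0.04² + 0.14² + 0.24² + 0.08² + 0.23² + 0.18² = 0.0081 + 0.0016 + 0.0196 + 0.0576 + 0.0064 + 0.0529 + 0.0324 = 0.1786
B_pasc = 1 / 0.1786 = 5.5991
Σp_hortᵢ² = 0.16² + 0.21² + 0.04² + 0.06² + 0.20² + 0.19² + 0.14² = 0.0256 + 0.0441 + 0.0016 + 0.0036 + 0.0400 + 0.0361 + 0.0196 = 0.1706
B_hort = 1 / 0.1706 = 5.8617
Highest B → broadest niche (most generalist): Bombus hortorum (B = 5.86).

Bombus hortorum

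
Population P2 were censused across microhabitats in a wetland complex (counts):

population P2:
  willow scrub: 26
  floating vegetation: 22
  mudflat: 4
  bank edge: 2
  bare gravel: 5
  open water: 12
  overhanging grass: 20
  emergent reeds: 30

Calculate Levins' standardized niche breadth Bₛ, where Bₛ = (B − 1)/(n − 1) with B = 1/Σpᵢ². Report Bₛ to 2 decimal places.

Proportions for population P2 (n=121): 26/121=0.2149, 22/121=0.1818, 4/121=0.0331, 2/121=0.0165, 5/121=0.0413, 12/121=0.0992, 20/121=0.1653, 30/121=0.2479
Σpᵢ² = 0.2149² + 0.1818² + 0.0331² + 0.0165² + 0.0413² + 0.0992² + 0.1653² + 0.2479² = 0.046182 + 0.033051 + 0.001096 + 0.000272 + 0.001706 + 0.009841 + 0.027324 + 0.061454 = 0.180926
B = 1 / 0.180926 = 5.5271
Bₛ = (B − 1)/(n − 1) = (5.5271 − 1)/(8 − 1) = 4.5271/7 = 0.6467

0.65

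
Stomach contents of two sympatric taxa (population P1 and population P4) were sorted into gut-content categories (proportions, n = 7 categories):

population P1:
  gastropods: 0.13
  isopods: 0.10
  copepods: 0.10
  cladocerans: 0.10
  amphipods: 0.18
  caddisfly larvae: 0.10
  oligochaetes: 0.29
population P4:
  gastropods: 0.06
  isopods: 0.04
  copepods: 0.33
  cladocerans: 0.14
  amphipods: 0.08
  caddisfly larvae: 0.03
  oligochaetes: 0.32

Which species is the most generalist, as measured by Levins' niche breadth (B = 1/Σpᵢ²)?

population P1

Σp_P1ᵢ² = 0.13² + 0.10² + 0.10² + 0.10² + 0.18² + 0.10² + 0.29² = 0.0169 + 0.0100 + 0.0100 + 0.0100 + 0.0324 + 0.0100 + 0.0841 = 0.1734
B_P1 = 1 / 0.1734 = 5.7670
Σp_P4ᵢ² = 0.06² + 0.04² + 0.33² + 0.14² + 0.08² + 0.03² + 0.32² = 0.0036 + 0.0016 + 0.1089 + 0.0196 + 0.0064 + 0.0009 + 0.1024 = 0.2434
B_P4 = 1 / 0.2434 = 4.1085
Highest B → broadest niche (most generalist): population P1 (B = 5.77).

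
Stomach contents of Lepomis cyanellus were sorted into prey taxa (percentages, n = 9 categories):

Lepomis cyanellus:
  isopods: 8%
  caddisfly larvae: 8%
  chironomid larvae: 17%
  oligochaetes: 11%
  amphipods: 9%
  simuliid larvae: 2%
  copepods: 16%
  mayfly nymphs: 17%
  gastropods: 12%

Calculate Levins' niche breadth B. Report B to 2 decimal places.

Convert percentages to proportions (divide by 100).
Σpᵢ² = 0.08² + 0.08² + 0.17² + 0.11² + 0.09² + 0.02² + 0.16² + 0.17² + 0.12² = 0.0064 + 0.0064 + 0.0289 + 0.0121 + 0.0081 + 0.0004 + 0.0256 + 0.0289 + 0.0144 = 0.1312
B = 1 / 0.1312 = 7.6220

7.62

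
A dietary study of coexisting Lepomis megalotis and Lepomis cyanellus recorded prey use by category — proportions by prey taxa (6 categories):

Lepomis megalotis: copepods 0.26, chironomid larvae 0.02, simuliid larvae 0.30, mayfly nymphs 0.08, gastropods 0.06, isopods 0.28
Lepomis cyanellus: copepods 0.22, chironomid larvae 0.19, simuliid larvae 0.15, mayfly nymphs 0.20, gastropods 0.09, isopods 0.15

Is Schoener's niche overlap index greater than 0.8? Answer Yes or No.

Σ|p₁ᵢ − p₂ᵢ| = 0.04 + 0.17 + 0.15 + 0.12 + 0.03 + 0.13 = 0.64
D = 1 − ½ × 0.64 = 1 − 0.320 = 0.6800
D = 0.6800 < 0.8 → No.

No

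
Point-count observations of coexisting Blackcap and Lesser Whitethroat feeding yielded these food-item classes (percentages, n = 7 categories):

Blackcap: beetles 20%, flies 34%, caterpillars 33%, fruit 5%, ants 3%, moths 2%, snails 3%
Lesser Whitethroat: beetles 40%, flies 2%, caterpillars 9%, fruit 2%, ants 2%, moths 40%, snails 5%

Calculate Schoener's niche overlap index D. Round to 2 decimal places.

Convert percentages to proportions (divide by 100).
Σ|p₁ᵢ − p₂ᵢ| = 0.20 + 0.32 + 0.24 + 0.03 + 0.01 + 0.38 + 0.02 = 1.20
D = 1 − ½ × 1.20 = 1 − 0.600 = 0.4000

0.40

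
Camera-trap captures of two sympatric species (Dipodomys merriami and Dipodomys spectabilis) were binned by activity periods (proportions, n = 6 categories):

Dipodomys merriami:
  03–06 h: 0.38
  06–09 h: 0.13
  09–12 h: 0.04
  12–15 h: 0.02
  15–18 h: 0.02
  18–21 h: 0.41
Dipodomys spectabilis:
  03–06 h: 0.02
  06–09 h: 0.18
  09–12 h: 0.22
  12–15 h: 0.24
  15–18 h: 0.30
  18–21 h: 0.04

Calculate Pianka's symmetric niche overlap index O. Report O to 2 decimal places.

0.24

Σ p₁ᵢp₂ᵢ = 0.0076 + 0.0234 + 0.0088 + 0.0048 + 0.0060 + 0.0164 = 0.0670
Σp_1ᵢ² = 0.38² + 0.13² + 0.04² + 0.02² + 0.02² + 0.41² = 0.1444 + 0.0169 + 0.0016 + 0.0004 + 0.0004 + 0.1681 = 0.3318
Σp_2ᵢ² = 0.02² + 0.18² + 0.22² + 0.24² + 0.30² + 0.04² = 0.0004 + 0.0324 + 0.0484 + 0.0576 + 0.0900 + 0.0016 = 0.2304
O = 0.0670 / √(0.3318 × 0.2304) = 0.0670 / 0.27649 = 0.2423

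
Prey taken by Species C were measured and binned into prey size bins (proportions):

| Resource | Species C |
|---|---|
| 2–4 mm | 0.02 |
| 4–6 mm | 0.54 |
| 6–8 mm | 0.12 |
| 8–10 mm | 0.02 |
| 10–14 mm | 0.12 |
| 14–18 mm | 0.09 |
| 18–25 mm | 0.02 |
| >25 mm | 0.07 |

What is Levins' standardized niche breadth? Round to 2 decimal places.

Σpᵢ² = 0.02² + 0.54² + 0.12² + 0.02² + 0.12² + 0.09² + 0.02² + 0.07² = 0.0004 + 0.2916 + 0.0144 + 0.0004 + 0.0144 + 0.0081 + 0.0004 + 0.0049 = 0.3346
B = 1 / 0.3346 = 2.9886
Bₛ = (B − 1)/(n − 1) = (2.9886 − 1)/(8 − 1) = 1.9886/7 = 0.2841

0.28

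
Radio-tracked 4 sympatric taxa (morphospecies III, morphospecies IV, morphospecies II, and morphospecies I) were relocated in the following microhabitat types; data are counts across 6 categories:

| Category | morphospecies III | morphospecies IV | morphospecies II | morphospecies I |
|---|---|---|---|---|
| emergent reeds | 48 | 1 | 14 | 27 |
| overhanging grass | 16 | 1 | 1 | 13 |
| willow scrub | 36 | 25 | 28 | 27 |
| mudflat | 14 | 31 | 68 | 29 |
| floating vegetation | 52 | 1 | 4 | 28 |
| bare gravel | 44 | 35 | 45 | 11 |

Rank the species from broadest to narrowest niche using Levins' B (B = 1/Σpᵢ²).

Proportions for morphospecies III (n=210): 48/210=0.2286, 16/210=0.0762, 36/210=0.1714, 14/210=0.0667, 52/210=0.2476, 44/210=0.2095
Proportions for morphospecies IV (n=94): 1/94=0.0106, 1/94=0.0106, 25/94=0.2660, 31/94=0.3298, 1/94=0.0106, 35/94=0.3723
Proportions for morphospecies II (n=160): 14/160=0.0875, 1/160=0.0063, 28/160=0.1750, 68/160=0.4250, 4/160=0.0250, 45/160=0.2813
Proportions for morphospecies I (n=135): 27/135=0.2000, 13/135=0.0963, 27/135=0.2000, 29/135=0.2148, 28/135=0.2074, 11/135=0.0815
Σp_IIIᵢ² = 0.2286² + 0.0762² + 0.1714² + 0.0667² + 0.2476² + 0.2095² = 0.052258 + 0.005806 + 0.029378 + 0.004449 + 0.061306 + 0.043890 = 0.197087
B_III = 1 / 0.197087 = 5.0739
Σp_IVᵢ² = 0.0106² + 0.0106² + 0.2660² + 0.3298² + 0.0106² + 0.3723² = 0.000112 + 0.000112 + 0.070756 + 0.108768 + 0.000112 + 0.138607 = 0.318467
B_IV = 1 / 0.318467 = 3.1400
Σp_IIᵢ² = 0.0875² + 0.0063² + 0.1750² + 0.4250² + 0.0250² + 0.2813² = 0.007656 + 0.000040 + 0.030625 + 0.180625 + 0.000625 + 0.079130 = 0.298701
B_II = 1 / 0.298701 = 3.3478
Σp_Iᵢ² = 0.2000² + 0.0963² + 0.2000² + 0.2148² + 0.2074² + 0.0815² = 0.040000 + 0.009274 + 0.040000 + 0.046139 + 0.043015 + 0.006642 = 0.185070
B_I = 1 / 0.185070 = 5.4034
Ranking by B (broadest → narrowest): morphospecies I (5.40) > morphospecies III (5.07) > morphospecies II (3.35) > morphospecies IV (3.14)

morphospecies I > morphospecies III > morphospecies II > morphospecies IV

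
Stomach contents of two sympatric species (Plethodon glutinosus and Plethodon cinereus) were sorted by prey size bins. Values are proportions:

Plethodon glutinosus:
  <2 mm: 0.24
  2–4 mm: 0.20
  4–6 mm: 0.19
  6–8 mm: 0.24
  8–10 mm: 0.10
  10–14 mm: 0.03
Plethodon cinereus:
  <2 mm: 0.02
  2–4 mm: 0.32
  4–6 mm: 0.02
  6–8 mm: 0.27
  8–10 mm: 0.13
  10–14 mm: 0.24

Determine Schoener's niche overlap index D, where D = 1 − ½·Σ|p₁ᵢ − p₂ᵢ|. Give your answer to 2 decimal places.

0.61

Σ|p₁ᵢ − p₂ᵢ| = 0.22 + 0.12 + 0.17 + 0.03 + 0.03 + 0.21 = 0.78
D = 1 − ½ × 0.78 = 1 − 0.390 = 0.6100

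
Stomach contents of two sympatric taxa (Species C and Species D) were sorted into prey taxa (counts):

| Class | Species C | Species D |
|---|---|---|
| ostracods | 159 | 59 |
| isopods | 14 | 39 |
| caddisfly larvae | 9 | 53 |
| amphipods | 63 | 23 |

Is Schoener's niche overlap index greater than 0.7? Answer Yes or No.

Proportions for Species C (n=245): 159/245=0.6490, 14/245=0.0571, 9/245=0.0367, 63/245=0.2571
Proportions for Species D (n=174): 59/174=0.3391, 39/174=0.2241, 53/174=0.3046, 23/174=0.1322
Σ|p₁ᵢ − p₂ᵢ| = 0.3099 + 0.1670 + 0.2679 + 0.1249 = 0.8697
D = 1 − ½ × 0.8697 = 1 − 0.43485 = 0.56515
D = 0.56515 < 0.7 → No.

No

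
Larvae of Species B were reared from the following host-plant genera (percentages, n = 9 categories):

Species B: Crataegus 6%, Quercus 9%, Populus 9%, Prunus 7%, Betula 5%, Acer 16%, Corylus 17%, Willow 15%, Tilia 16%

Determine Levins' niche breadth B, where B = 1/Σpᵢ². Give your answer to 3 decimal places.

7.704

Convert percentages to proportions (divide by 100).
Σpᵢ² = 0.06² + 0.09² + 0.09² + 0.07² + 0.05² + 0.16² + 0.17² + 0.15² + 0.16² = 0.0036 + 0.0081 + 0.0081 + 0.0049 + 0.0025 + 0.0256 + 0.0289 + 0.0225 + 0.0256 = 0.1298
B = 1 / 0.1298 = 7.70416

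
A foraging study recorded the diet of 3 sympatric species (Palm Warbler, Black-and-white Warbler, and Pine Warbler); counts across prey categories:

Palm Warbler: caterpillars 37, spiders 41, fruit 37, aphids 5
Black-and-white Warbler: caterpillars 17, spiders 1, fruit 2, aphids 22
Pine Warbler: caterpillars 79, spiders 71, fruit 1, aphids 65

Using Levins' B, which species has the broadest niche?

Proportions for Palm Warbler (n=120): 37/120=0.3083, 41/120=0.3417, 37/120=0.3083, 5/120=0.0417
Proportions for Black-and-white Warbler (n=42): 17/42=0.4048, 1/42=0.0238, 2/42=0.0476, 22/42=0.5238
Proportions for Pine Warbler (n=216): 79/216=0.3657, 71/216=0.3287, 1/216=0.0046, 65/216=0.3009
Σp_Palmᵢ² = 0.3083² + 0.3417² + 0.3083² + 0.0417² = 0.095049 + 0.116759 + 0.095049 + 0.001739 = 0.308596
B_Palm = 1 / 0.308596 = 3.2405
Σp_Blacᵢ² = 0.4048² + 0.0238² + 0.0476² + 0.5238² = 0.163863 + 0.000566 + 0.002266 + 0.274366 = 0.441061
B_Blac = 1 / 0.441061 = 2.2673
Σp_Pineᵢ² = 0.3657² + 0.3287² + 0.0046² + 0.3009² = 0.133736 + 0.108044 + 0.000021 + 0.090541 = 0.332342
B_Pine = 1 / 0.332342 = 3.0089
Highest B → broadest niche (most generalist): Palm Warbler (B = 3.24).

Palm Warbler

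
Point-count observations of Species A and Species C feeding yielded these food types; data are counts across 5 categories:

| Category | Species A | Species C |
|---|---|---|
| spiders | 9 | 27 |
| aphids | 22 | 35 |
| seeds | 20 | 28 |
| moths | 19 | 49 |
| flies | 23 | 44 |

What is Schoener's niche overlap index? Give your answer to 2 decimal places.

0.89

Proportions for Species A (n=93): 9/93=0.0968, 22/93=0.2366, 20/93=0.2151, 19/93=0.2043, 23/93=0.2473
Proportions for Species C (n=183): 27/183=0.1475, 35/183=0.1913, 28/183=0.1530, 49/183=0.2678, 44/183=0.2404
Σ|p₁ᵢ − p₂ᵢ| = 0.0507 + 0.0453 + 0.0621 + 0.0635 + 0.0069 = 0.2285
D = 1 − ½ × 0.2285 = 1 − 0.11425 = 0.88575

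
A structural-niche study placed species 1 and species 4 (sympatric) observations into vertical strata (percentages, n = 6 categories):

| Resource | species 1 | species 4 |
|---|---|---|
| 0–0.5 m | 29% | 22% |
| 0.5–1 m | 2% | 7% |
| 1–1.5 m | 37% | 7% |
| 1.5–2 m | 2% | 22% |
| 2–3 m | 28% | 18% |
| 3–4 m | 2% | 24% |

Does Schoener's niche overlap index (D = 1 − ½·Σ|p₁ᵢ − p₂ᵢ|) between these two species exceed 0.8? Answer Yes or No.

No

Convert percentages to proportions (divide by 100).
Σ|p₁ᵢ − p₂ᵢ| = 0.07 + 0.05 + 0.30 + 0.20 + 0.10 + 0.22 = 0.94
D = 1 − ½ × 0.94 = 1 − 0.470 = 0.5300
D = 0.5300 < 0.8 → No.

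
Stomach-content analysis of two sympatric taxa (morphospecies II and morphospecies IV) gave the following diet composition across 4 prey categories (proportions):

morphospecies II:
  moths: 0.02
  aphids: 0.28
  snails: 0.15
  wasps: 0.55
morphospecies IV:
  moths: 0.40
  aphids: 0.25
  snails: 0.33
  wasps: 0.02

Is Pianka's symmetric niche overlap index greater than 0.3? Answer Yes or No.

Σ p₁ᵢp₂ᵢ = 0.0080 + 0.0700 + 0.0495 + 0.0110 = 0.1385
Σp_1ᵢ² = 0.02² + 0.28² + 0.15² + 0.55² = 0.0004 + 0.0784 + 0.0225 + 0.3025 = 0.4038
Σp_2ᵢ² = 0.40² + 0.25² + 0.33² + 0.02² = 0.1600 + 0.0625 + 0.1089 + 0.0004 = 0.3318
O = 0.1385 / √(0.4038 × 0.3318) = 0.1385 / 0.36603 = 0.3784
O = 0.3784 > 0.3 → Yes.

Yes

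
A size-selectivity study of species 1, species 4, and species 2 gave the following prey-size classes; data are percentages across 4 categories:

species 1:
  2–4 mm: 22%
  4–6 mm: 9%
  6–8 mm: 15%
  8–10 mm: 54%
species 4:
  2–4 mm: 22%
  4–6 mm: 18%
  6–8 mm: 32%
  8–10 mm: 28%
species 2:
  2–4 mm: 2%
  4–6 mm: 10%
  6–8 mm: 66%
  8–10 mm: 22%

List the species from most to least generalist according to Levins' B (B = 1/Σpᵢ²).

species 4 > species 1 > species 2

Convert percentages to proportions (divide by 100).
Σp_1ᵢ² = 0.22² + 0.09² + 0.15² + 0.54² = 0.0484 + 0.0081 + 0.0225 + 0.2916 = 0.3706
B_1 = 1 / 0.3706 = 2.6983
Σp_4ᵢ² = 0.22² + 0.18² + 0.32² + 0.28² = 0.0484 + 0.0324 + 0.1024 + 0.0784 = 0.2616
B_4 = 1 / 0.2616 = 3.8226
Σp_2ᵢ² = 0.02² + 0.10² + 0.66² + 0.22² = 0.0004 + 0.0100 + 0.4356 + 0.0484 = 0.4944
B_2 = 1 / 0.4944 = 2.0227
Ranking by B (broadest → narrowest): species 4 (3.82) > species 1 (2.70) > species 2 (2.02)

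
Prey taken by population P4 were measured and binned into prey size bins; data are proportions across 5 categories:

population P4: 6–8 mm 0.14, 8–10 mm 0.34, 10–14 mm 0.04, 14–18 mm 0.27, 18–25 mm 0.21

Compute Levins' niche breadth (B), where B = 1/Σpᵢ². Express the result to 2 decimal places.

Σpᵢ² = 0.14² + 0.34² + 0.04² + 0.27² + 0.21² = 0.0196 + 0.1156 + 0.0016 + 0.0729 + 0.0441 = 0.2538
B = 1 / 0.2538 = 3.9401

3.94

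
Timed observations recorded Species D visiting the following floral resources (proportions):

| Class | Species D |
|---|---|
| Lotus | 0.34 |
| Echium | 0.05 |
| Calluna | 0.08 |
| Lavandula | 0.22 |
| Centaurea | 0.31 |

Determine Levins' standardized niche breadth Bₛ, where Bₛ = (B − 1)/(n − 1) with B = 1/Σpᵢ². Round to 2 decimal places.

Σpᵢ² = 0.34² + 0.05² + 0.08² + 0.22² + 0.31² = 0.1156 + 0.0025 + 0.0064 + 0.0484 + 0.0961 = 0.2690
B = 1 / 0.2690 = 3.7175
Bₛ = (B − 1)/(n − 1) = (3.7175 − 1)/(5 − 1) = 2.7175/4 = 0.6794

0.68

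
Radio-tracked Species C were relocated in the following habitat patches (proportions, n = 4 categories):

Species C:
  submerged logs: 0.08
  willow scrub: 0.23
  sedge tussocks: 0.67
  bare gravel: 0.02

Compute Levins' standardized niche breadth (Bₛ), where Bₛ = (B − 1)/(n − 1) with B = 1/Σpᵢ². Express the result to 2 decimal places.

0.32

Σpᵢ² = 0.08² + 0.23² + 0.67² + 0.02² = 0.0064 + 0.0529 + 0.4489 + 0.0004 = 0.5086
B = 1 / 0.5086 = 1.9662
Bₛ = (B − 1)/(n − 1) = (1.9662 − 1)/(4 − 1) = 0.9662/3 = 0.3221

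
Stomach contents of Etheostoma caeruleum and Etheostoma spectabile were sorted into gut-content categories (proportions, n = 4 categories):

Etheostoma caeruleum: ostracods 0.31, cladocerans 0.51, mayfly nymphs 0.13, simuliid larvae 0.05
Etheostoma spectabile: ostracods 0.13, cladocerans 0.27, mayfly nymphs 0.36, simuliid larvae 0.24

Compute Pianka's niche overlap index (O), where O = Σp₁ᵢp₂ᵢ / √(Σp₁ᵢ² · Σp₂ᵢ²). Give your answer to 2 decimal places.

Σ p₁ᵢp₂ᵢ = 0.0403 + 0.1377 + 0.0468 + 0.0120 = 0.2368
Σp_1ᵢ² = 0.31² + 0.51² + 0.13² + 0.05² = 0.0961 + 0.2601 + 0.0169 + 0.0025 = 0.3756
Σp_2ᵢ² = 0.13² + 0.27² + 0.36² + 0.24² = 0.0169 + 0.0729 + 0.1296 + 0.0576 = 0.2770
O = 0.2368 / √(0.3756 × 0.2770) = 0.2368 / 0.32255 = 0.7341

0.73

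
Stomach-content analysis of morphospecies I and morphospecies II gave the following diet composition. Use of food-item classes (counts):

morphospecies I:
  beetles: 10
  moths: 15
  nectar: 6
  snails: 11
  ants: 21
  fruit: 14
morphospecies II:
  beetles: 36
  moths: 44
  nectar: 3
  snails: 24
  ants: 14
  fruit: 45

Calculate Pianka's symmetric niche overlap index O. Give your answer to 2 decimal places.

0.86

Proportions for morphospecies I (n=77): 10/77=0.1299, 15/77=0.1948, 6/77=0.0779, 11/77=0.1429, 21/77=0.2727, 14/77=0.1818
Proportions for morphospecies II (n=166): 36/166=0.2169, 44/166=0.2651, 3/166=0.0181, 24/166=0.1446, 14/166=0.0843, 45/166=0.2711
Σ p₁ᵢp₂ᵢ = 0.028175 + 0.051641 + 0.001410 + 0.020663 + 0.022989 + 0.049286 = 0.174164
Σp_1ᵢ² = 0.1299² + 0.1948² + 0.0779² + 0.1429² + 0.2727² + 0.1818² = 0.016874 + 0.037947 + 0.006068 + 0.020420 + 0.074365 + 0.033051 = 0.188725
Σp_2ᵢ² = 0.2169² + 0.2651² + 0.0181² + 0.1446² + 0.0843² + 0.2711² = 0.047046 + 0.070278 + 0.000328 + 0.020909 + 0.007106 + 0.073495 = 0.219162
O = 0.174164 / √(0.188725 × 0.219162) = 0.174164 / 0.2033749 = 0.8564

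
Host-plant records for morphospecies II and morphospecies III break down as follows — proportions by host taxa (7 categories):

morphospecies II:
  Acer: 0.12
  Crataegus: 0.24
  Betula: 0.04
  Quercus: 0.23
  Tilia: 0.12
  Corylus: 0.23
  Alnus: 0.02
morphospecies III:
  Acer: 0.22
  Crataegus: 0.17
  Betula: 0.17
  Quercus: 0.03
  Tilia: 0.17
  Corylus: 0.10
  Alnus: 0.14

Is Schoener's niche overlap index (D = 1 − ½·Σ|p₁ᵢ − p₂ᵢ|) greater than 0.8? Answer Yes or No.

No

Σ|p₁ᵢ − p₂ᵢ| = 0.10 + 0.07 + 0.13 + 0.20 + 0.05 + 0.13 + 0.12 = 0.80
D = 1 − ½ × 0.80 = 1 − 0.400 = 0.6000
D = 0.6000 < 0.8 → No.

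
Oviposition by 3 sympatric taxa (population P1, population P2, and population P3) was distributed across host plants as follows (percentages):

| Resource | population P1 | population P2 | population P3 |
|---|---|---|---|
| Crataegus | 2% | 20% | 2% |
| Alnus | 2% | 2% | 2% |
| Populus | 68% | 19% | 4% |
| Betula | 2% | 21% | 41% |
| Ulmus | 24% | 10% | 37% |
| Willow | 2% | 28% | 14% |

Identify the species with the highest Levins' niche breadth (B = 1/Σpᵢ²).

population P2

Convert percentages to proportions (divide by 100).
Σp_P1ᵢ² = 0.02² + 0.02² + 0.68² + 0.02² + 0.24² + 0.02² = 0.0004 + 0.0004 + 0.4624 + 0.0004 + 0.0576 + 0.0004 = 0.5216
B_P1 = 1 / 0.5216 = 1.9172
Σp_P2ᵢ² = 0.20² + 0.02² + 0.19² + 0.21² + 0.10² + 0.28² = 0.0400 + 0.0004 + 0.0361 + 0.0441 + 0.0100 + 0.0784 = 0.2090
B_P2 = 1 / 0.2090 = 4.7847
Σp_P3ᵢ² = 0.02² + 0.02² + 0.04² + 0.41² + 0.37² + 0.14² = 0.0004 + 0.0004 + 0.0016 + 0.1681 + 0.1369 + 0.0196 = 0.3270
B_P3 = 1 / 0.3270 = 3.0581
Highest B → broadest niche (most generalist): population P2 (B = 4.78).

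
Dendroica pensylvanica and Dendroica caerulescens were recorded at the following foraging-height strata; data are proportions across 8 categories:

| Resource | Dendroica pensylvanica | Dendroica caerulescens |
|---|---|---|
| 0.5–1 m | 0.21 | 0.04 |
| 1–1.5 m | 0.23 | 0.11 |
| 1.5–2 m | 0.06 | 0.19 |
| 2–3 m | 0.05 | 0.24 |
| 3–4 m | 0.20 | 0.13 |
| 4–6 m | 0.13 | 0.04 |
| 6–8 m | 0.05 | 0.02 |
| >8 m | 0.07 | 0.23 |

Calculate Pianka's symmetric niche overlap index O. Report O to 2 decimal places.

Σ p₁ᵢp₂ᵢ = 0.0084 + 0.0253 + 0.0114 + 0.0120 + 0.0260 + 0.0052 + 0.0010 + 0.0161 = 0.1054
Σp_1ᵢ² = 0.21² + 0.23² + 0.06² + 0.05² + 0.20² + 0.13² + 0.05² + 0.07² = 0.0441 + 0.0529 + 0.0036 + 0.0025 + 0.0400 + 0.0169 + 0.0025 + 0.0049 = 0.1674
Σp_2ᵢ² = 0.04² + 0.11² + 0.19² + 0.24² + 0.13² + 0.04² + 0.02² + 0.23² = 0.0016 + 0.0121 + 0.0361 + 0.0576 + 0.0169 + 0.0016 + 0.0004 + 0.0529 = 0.1792
O = 0.1054 / √(0.1674 × 0.1792) = 0.1054 / 0.17320 = 0.6085

0.61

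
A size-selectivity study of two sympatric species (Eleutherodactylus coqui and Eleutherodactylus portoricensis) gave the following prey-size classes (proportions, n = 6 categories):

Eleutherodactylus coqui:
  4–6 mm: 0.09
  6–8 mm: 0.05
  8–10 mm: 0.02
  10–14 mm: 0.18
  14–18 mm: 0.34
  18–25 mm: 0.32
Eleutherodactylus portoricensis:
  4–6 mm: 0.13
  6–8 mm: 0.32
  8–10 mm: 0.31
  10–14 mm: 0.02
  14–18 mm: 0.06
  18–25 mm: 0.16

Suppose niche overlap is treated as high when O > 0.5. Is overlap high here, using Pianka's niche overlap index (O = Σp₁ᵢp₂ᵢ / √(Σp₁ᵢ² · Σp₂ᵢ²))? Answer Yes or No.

No

Σ p₁ᵢp₂ᵢ = 0.0117 + 0.0160 + 0.0062 + 0.0036 + 0.0204 + 0.0512 = 0.1091
Σp_1ᵢ² = 0.09² + 0.05² + 0.02² + 0.18² + 0.34² + 0.32² = 0.0081 + 0.0025 + 0.0004 + 0.0324 + 0.1156 + 0.1024 = 0.2614
Σp_2ᵢ² = 0.13² + 0.32² + 0.31² + 0.02² + 0.06² + 0.16² = 0.0169 + 0.1024 + 0.0961 + 0.0004 + 0.0036 + 0.0256 = 0.2450
O = 0.1091 / √(0.2614 × 0.2450) = 0.1091 / 0.25307 = 0.4311
O = 0.4311 < 0.5 → No.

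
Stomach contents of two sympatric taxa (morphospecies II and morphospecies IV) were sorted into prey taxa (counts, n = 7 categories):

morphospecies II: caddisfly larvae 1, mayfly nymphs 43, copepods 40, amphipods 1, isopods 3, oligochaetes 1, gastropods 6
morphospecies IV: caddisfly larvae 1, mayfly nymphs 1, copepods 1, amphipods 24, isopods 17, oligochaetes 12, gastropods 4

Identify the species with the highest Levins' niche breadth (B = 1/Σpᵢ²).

Proportions for morphospecies II (n=95): 1/95=0.0105, 43/95=0.4526, 40/95=0.4211, 1/95=0.0105, 3/95=0.0316, 1/95=0.0105, 6/95=0.0632
Proportions for morphospecies IV (n=60): 1/60=0.0167, 1/60=0.0167, 1/60=0.0167, 24/60=0.4000, 17/60=0.2833, 12/60=0.2000, 4/60=0.0667
Σp_IIᵢ² = 0.0105² + 0.4526² + 0.4211² + 0.0105² + 0.0316² + 0.0105² + 0.0632² = 0.000110 + 0.204847 + 0.177325 + 0.000110 + 0.000999 + 0.000110 + 0.003994 = 0.387495
B_II = 1 / 0.387495 = 2.5807
Σp_IVᵢ² = 0.0167² + 0.0167² + 0.0167² + 0.4000² + 0.2833² + 0.2000² + 0.0667² = 0.000279 + 0.000279 + 0.000279 + 0.160000 + 0.080259 + 0.040000 + 0.004449 = 0.285545
B_IV = 1 / 0.285545 = 3.5021
Highest B → broadest niche (most generalist): morphospecies IV (B = 3.50).

morphospecies IV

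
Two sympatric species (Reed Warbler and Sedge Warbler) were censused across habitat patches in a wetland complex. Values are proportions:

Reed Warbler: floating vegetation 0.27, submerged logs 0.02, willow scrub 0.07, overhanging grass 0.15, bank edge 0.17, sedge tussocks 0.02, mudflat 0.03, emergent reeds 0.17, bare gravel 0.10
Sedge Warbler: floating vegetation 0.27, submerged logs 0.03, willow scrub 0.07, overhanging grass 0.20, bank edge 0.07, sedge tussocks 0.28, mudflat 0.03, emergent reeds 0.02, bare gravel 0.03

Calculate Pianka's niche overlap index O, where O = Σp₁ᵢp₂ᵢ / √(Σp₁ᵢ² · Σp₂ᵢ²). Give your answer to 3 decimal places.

Σ p₁ᵢp₂ᵢ = 0.0729 + 0.0006 + 0.0049 + 0.0300 + 0.0119 + 0.0056 + 0.0009 + 0.0034 + 0.0030 = 0.1332
Σp_1ᵢ² = 0.27² + 0.02² + 0.07² + 0.15² + 0.17² + 0.02² + 0.03² + 0.17² + 0.10² = 0.0729 + 0.0004 + 0.0049 + 0.0225 + 0.0289 + 0.0004 + 0.0009 + 0.0289 + 0.0100 = 0.1698
Σp_2ᵢ² = 0.27² + 0.03² + 0.07² + 0.20² + 0.07² + 0.28² + 0.03² + 0.02² + 0.03² = 0.0729 + 0.0009 + 0.0049 + 0.0400 + 0.0049 + 0.0784 + 0.0009 + 0.0004 + 0.0009 = 0.2042
O = 0.1332 / √(0.1698 × 0.2042) = 0.1332 / 0.186207 = 0.71533

0.715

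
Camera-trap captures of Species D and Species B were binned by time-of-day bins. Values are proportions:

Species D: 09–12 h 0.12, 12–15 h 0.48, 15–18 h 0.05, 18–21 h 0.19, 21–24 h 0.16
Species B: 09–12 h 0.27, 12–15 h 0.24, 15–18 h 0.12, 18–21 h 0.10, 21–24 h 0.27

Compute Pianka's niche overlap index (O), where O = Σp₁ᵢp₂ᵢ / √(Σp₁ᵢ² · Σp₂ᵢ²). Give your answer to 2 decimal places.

Σ p₁ᵢp₂ᵢ = 0.0324 + 0.1152 + 0.0060 + 0.0190 + 0.0432 = 0.2158
Σp_1ᵢ² = 0.12² + 0.48² + 0.05² + 0.19² + 0.16² = 0.0144 + 0.2304 + 0.0025 + 0.0361 + 0.0256 = 0.3090
Σp_2ᵢ² = 0.27² + 0.24² + 0.12² + 0.10² + 0.27² = 0.0729 + 0.0576 + 0.0144 + 0.0100 + 0.0729 = 0.2278
O = 0.2158 / √(0.3090 × 0.2278) = 0.2158 / 0.26531 = 0.8134

0.81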